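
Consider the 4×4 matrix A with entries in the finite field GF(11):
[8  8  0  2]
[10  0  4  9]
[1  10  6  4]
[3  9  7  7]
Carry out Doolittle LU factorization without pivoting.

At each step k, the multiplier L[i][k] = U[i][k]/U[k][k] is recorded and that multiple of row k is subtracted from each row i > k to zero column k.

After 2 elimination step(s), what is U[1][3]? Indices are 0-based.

[col 0] pivot 8
  R1 -= 4*R0 → (0, 1, 4, 1)  (L[1][0] := 4)
  R2 -= 7*R0 → (0, 9, 6, 1)  (L[2][0] := 7)
  R3 -= 10*R0 → (0, 6, 7, 9)  (L[3][0] := 10)
[col 1] pivot 1
  R2 -= 9*R1 → (0, 0, 3, 3)  (L[2][1] := 9)
  R3 -= 6*R1 → (0, 0, 5, 3)  (L[3][1] := 6)

U[1][3] = 1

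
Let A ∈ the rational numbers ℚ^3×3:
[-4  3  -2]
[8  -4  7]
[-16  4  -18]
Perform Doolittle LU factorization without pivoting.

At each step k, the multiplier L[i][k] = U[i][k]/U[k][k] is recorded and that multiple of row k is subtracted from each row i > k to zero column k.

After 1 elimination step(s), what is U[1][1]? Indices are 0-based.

k=0: U[0][0]=-4
  eliminate (1,0): mult=-2, new row 1: (0, 2, 3); set L[1][0]=-2
  eliminate (2,0): mult=4, new row 2: (0, -8, -10); set L[2][0]=4

U[1][1] = 2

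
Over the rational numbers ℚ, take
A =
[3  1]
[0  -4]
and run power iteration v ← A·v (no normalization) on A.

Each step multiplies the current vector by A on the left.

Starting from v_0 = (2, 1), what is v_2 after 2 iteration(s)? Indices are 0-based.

v_0 = (2, 1).
v_1 = A·v_0 = (7, -4).
v_2 = A·v_1 = (17, 16).

v_2 = (17, 16)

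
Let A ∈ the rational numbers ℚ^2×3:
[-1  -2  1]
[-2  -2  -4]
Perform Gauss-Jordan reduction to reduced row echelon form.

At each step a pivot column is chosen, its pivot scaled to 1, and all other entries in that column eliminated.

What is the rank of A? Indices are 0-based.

rank = 2

pivot(0,0)=-1: scale R0 → (1, 2, -1)
  clear (1,0): R1 −= (-2)R0 → (0, 2, -6)
pivot(1,1)=2: scale R1 → (0, 1, -3)
  clear (0,1): R0 −= (2)R1 → (1, 0, 5)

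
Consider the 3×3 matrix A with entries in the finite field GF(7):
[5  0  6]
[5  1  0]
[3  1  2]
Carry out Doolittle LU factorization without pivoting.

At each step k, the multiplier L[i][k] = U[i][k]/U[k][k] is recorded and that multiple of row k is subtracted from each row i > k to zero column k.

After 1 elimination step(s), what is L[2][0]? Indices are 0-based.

k=0: U[0][0]=5
  eliminate (1,0): mult=1, new row 1: (0, 1, 1); set L[1][0]=1
  eliminate (2,0): mult=2, new row 2: (0, 1, 4); set L[2][0]=2

L[2][0] = 2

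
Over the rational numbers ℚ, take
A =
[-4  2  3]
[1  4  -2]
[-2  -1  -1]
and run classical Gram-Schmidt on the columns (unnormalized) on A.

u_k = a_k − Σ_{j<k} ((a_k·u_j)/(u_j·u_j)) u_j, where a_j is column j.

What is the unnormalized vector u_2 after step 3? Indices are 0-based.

Step 1: u_0 = a_0 = (-4, 1, -2).
Step 2: u_1 = a_1 − (-2/21)·u_0 = (34/21, 86/21, -25/21).
Step 3: u_2 = a_2 − (-4/7)·u_0 − (-45/437)·u_1 = (385/437, -440/437, -990/437).

u_2 = (385/437, -440/437, -990/437)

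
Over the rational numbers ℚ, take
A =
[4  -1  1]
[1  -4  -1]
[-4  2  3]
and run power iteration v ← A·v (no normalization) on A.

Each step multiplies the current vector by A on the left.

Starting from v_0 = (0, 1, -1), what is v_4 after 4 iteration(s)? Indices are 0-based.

v_0 = (0, 1, -1).
v_1 = A·v_0 = (-2, -3, -1).
v_2 = A·v_1 = (-6, 11, -1).
v_3 = A·v_2 = (-36, -49, 43).
v_4 = A·v_3 = (-52, 117, 175).

v_4 = (-52, 117, 175)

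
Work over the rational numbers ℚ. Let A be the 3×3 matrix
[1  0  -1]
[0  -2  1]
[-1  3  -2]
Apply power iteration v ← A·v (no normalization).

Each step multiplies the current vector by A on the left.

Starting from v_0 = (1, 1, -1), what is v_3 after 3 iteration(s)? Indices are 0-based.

v_0 = (1, 1, -1).
v_1 = A·v_0 = (2, -3, 4).
v_2 = A·v_1 = (-2, 10, -19).
v_3 = A·v_2 = (17, -39, 70).

v_3 = (17, -39, 70)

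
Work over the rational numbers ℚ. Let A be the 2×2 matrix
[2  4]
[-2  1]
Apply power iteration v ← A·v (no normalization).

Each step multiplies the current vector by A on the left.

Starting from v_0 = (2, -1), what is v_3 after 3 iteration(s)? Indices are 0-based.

v_0 = (2, -1).
v_1 = A·v_0 = (0, -5).
v_2 = A·v_1 = (-20, -5).
v_3 = A·v_2 = (-60, 35).

v_3 = (-60, 35)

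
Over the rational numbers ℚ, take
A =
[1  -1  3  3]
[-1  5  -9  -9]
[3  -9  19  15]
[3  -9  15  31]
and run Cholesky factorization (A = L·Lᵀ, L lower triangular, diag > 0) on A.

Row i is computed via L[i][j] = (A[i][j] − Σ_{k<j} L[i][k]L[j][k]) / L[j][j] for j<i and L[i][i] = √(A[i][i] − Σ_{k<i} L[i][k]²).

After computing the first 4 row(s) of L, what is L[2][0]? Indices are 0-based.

L[2][0] = 3

Step 1: L[0][0] = √(1) = 1.
  L[1][0] = (-1) / L[0][0] = -1.
Step 2: L[1][1] = √(4) = 2.
  L[2][0] = (3) / L[0][0] = 3.
  L[2][1] = (-6) / L[1][1] = -3.
Step 3: L[2][2] = √(1) = 1.
  L[3][0] = (3) / L[0][0] = 3.
  L[3][1] = (-6) / L[1][1] = -3.
  L[3][2] = (-3) / L[2][2] = -3.
Step 4: L[3][3] = √(4) = 2.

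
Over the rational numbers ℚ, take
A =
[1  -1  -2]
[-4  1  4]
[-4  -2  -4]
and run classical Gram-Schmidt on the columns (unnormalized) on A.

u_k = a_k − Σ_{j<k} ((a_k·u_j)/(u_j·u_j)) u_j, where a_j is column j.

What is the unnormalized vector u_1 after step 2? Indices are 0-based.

Step 1: u_0 = a_0 = (1, -4, -4).
Step 2: u_1 = a_1 − (1/11)·u_0 = (-12/11, 15/11, -18/11).

u_1 = (-12/11, 15/11, -18/11)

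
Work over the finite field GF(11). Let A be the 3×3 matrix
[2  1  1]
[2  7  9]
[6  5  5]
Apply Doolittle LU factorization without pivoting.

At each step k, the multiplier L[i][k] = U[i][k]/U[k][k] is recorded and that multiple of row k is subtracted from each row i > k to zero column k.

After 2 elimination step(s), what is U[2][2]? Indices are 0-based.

Step 1: pivot at (0,0) is 2.
  row1 ← row1 − (1)·row0  ⇒  L[1][0]=1, U row1=(0, 6, 8)
  row2 ← row2 − (3)·row0  ⇒  L[2][0]=3, U row2=(0, 2, 2)
Step 2: pivot at (1,1) is 6.
  row2 ← row2 − (4)·row1  ⇒  L[2][1]=4, U row2=(0, 0, 3)

U[2][2] = 3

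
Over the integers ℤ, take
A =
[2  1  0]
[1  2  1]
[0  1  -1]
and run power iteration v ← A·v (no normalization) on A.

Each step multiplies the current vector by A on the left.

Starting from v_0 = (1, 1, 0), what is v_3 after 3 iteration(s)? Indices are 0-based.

v_3 = (28, 31, 8)

v_0 = (1, 1, 0).
v_1 = A·v_0 = (3, 3, 1).
v_2 = A·v_1 = (9, 10, 2).
v_3 = A·v_2 = (28, 31, 8).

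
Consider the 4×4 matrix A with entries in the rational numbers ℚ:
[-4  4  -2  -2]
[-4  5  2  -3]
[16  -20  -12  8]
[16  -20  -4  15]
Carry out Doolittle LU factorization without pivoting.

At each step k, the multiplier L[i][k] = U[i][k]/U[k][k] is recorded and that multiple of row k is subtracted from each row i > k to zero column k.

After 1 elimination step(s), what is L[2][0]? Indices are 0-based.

[col 0] pivot -4
  R1 -= 1*R0 → (0, 1, 4, -1)  (L[1][0] := 1)
  R2 -= -4*R0 → (0, -4, -20, 0)  (L[2][0] := -4)
  R3 -= -4*R0 → (0, -4, -12, 7)  (L[3][0] := -4)

L[2][0] = -4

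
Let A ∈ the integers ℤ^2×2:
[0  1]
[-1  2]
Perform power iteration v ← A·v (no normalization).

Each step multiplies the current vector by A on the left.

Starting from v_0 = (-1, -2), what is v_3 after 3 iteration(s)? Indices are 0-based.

v_0 = (-1, -2).
v_1 = A·v_0 = (-2, -3).
v_2 = A·v_1 = (-3, -4).
v_3 = A·v_2 = (-4, -5).

v_3 = (-4, -5)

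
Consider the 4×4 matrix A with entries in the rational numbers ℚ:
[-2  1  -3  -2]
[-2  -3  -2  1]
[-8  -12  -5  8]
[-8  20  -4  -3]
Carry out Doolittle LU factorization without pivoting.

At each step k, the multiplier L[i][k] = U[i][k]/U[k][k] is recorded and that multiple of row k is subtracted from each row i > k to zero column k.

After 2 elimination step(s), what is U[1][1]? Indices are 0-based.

U[1][1] = -4

Step 1: pivot at (0,0) is -2.
  row1 ← row1 − (1)·row0  ⇒  L[1][0]=1, U row1=(0, -4, 1, 3)
  row2 ← row2 − (4)·row0  ⇒  L[2][0]=4, U row2=(0, -16, 7, 16)
  row3 ← row3 − (4)·row0  ⇒  L[3][0]=4, U row3=(0, 16, 8, 5)
Step 2: pivot at (1,1) is -4.
  row2 ← row2 − (4)·row1  ⇒  L[2][1]=4, U row2=(0, 0, 3, 4)
  row3 ← row3 − (-4)·row1  ⇒  L[3][1]=-4, U row3=(0, 0, 12, 17)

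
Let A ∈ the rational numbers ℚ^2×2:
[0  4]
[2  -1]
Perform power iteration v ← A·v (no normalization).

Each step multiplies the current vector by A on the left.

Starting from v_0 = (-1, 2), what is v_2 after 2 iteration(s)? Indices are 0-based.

v_0 = (-1, 2).
v_1 = A·v_0 = (8, -4).
v_2 = A·v_1 = (-16, 20).

v_2 = (-16, 20)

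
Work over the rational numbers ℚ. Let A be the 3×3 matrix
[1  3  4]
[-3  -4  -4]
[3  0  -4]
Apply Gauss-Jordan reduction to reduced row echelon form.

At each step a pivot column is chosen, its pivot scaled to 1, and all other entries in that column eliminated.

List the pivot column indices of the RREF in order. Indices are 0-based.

pivot columns: 0, 1, 2

step 1: normalize row 0 (÷1) = (1, 3, 4)
  row 1: subtract -3×row0 = (0, 5, 8)
  row 2: subtract 3×row0 = (0, -9, -16)
step 2: normalize row 1 (÷5) = (0, 1, 8/5)
  row 0: subtract 3×row1 = (1, 0, -4/5)
  row 2: subtract -9×row1 = (0, 0, -8/5)
step 3: normalize row 2 (÷-8/5) = (0, 0, 1)
  row 0: subtract -4/5×row2 = (1, 0, 0)
  row 1: subtract 8/5×row2 = (0, 1, 0)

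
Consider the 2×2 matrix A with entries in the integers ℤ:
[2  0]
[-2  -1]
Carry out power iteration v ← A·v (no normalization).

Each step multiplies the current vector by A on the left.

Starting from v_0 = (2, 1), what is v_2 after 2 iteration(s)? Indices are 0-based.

v_0 = (2, 1).
v_1 = A·v_0 = (4, -5).
v_2 = A·v_1 = (8, -3).

v_2 = (8, -3)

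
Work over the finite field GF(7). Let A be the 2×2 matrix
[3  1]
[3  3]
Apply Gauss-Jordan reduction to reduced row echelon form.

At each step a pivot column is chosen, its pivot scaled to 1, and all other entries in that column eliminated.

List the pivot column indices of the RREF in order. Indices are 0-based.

step 1: normalize row 0 (÷3) = (1, 5)
  row 1: subtract 3×row0 = (0, 2)
step 2: normalize row 1 (÷2) = (0, 1)
  row 0: subtract 5×row1 = (1, 0)

pivot columns: 0, 1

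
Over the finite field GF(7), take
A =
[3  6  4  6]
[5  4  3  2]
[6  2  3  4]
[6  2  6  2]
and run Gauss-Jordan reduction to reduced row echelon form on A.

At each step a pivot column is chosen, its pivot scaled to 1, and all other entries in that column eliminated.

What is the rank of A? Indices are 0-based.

step 1: normalize row 0 (÷3) = (1, 2, 6, 2)
  row 1: subtract 5×row0 = (0, 1, 1, 6)
  row 2: subtract 6×row0 = (0, 4, 2, 6)
  row 3: subtract 6×row0 = (0, 4, 5, 4)
step 2: normalize row 1 (÷1) = (0, 1, 1, 6)
  row 0: subtract 2×row1 = (1, 0, 4, 4)
  row 2: subtract 4×row1 = (0, 0, 5, 3)
  row 3: subtract 4×row1 = (0, 0, 1, 1)
step 3: normalize row 2 (÷5) = (0, 0, 1, 2)
  row 0: subtract 4×row2 = (1, 0, 0, 3)
  row 1: subtract 1×row2 = (0, 1, 0, 4)
  row 3: subtract 1×row2 = (0, 0, 0, 6)
step 4: normalize row 3 (÷6) = (0, 0, 0, 1)
  row 0: subtract 3×row3 = (1, 0, 0, 0)
  row 1: subtract 4×row3 = (0, 1, 0, 0)
  row 2: subtract 2×row3 = (0, 0, 1, 0)

rank = 4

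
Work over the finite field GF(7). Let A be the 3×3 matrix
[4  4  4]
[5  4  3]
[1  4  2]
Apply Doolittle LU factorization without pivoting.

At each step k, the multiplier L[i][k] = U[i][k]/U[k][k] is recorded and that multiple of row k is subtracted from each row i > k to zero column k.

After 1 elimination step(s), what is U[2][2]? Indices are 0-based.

[col 0] pivot 4
  R1 -= 3*R0 → (0, 6, 5)  (L[1][0] := 3)
  R2 -= 2*R0 → (0, 3, 1)  (L[2][0] := 2)

U[2][2] = 1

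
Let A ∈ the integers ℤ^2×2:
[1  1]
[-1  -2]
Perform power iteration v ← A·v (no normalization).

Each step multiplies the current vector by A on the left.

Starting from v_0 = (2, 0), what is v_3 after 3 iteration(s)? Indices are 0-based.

v_3 = (2, -4)

v_0 = (2, 0).
v_1 = A·v_0 = (2, -2).
v_2 = A·v_1 = (0, 2).
v_3 = A·v_2 = (2, -4).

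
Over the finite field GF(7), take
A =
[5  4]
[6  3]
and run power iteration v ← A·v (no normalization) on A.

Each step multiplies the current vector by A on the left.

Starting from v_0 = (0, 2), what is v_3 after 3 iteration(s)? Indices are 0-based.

v_0 = (0, 2).
v_1 = A·v_0 = (1, 6).
v_2 = A·v_1 = (1, 3).
v_3 = A·v_2 = (3, 1).

v_3 = (3, 1)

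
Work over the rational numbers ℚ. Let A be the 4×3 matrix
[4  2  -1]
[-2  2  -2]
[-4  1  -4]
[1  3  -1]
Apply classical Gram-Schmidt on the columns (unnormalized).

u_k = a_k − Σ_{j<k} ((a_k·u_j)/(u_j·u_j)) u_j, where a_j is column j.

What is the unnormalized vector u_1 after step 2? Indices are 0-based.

u_1 = (62/37, 80/37, 49/37, 108/37)

Step 1: u_0 = a_0 = (4, -2, -4, 1).
Step 2: u_1 = a_1 − (3/37)·u_0 = (62/37, 80/37, 49/37, 108/37).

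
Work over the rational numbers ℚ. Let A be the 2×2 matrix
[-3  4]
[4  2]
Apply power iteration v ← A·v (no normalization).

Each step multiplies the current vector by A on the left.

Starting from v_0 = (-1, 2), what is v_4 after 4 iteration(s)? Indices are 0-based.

v_0 = (-1, 2).
v_1 = A·v_0 = (11, 0).
v_2 = A·v_1 = (-33, 44).
v_3 = A·v_2 = (275, -44).
v_4 = A·v_3 = (-1001, 1012).

v_4 = (-1001, 1012)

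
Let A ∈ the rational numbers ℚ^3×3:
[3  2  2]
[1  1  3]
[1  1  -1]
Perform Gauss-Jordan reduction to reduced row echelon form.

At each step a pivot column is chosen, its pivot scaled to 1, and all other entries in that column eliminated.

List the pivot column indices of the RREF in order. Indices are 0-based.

pivot columns: 0, 1, 2

step 1: normalize row 0 (÷3) = (1, 2/3, 2/3)
  row 1: subtract 1×row0 = (0, 1/3, 7/3)
  row 2: subtract 1×row0 = (0, 1/3, -5/3)
step 2: normalize row 1 (÷1/3) = (0, 1, 7)
  row 0: subtract 2/3×row1 = (1, 0, -4)
  row 2: subtract 1/3×row1 = (0, 0, -4)
step 3: normalize row 2 (÷-4) = (0, 0, 1)
  row 0: subtract -4×row2 = (1, 0, 0)
  row 1: subtract 7×row2 = (0, 1, 0)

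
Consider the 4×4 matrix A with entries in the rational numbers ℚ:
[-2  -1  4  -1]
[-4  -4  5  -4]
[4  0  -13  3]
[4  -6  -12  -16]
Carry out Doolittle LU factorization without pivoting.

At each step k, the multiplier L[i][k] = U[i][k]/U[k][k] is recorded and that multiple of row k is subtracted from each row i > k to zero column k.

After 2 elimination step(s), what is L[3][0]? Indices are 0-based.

L[3][0] = -2

k=0: U[0][0]=-2
  eliminate (1,0): mult=2, new row 1: (0, -2, -3, -2); set L[1][0]=2
  eliminate (2,0): mult=-2, new row 2: (0, -2, -5, 1); set L[2][0]=-2
  eliminate (3,0): mult=-2, new row 3: (0, -8, -4, -18); set L[3][0]=-2
k=1: U[1][1]=-2
  eliminate (2,1): mult=1, new row 2: (0, 0, -2, 3); set L[2][1]=1
  eliminate (3,1): mult=4, new row 3: (0, 0, 8, -10); set L[3][1]=4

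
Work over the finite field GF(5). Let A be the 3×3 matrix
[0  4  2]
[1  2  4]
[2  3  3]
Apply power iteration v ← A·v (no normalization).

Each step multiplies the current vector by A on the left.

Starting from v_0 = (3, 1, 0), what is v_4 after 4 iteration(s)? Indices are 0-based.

v_0 = (3, 1, 0).
v_1 = A·v_0 = (4, 0, 4).
v_2 = A·v_1 = (3, 0, 0).
v_3 = A·v_2 = (0, 3, 1).
v_4 = A·v_3 = (4, 0, 2).

v_4 = (4, 0, 2)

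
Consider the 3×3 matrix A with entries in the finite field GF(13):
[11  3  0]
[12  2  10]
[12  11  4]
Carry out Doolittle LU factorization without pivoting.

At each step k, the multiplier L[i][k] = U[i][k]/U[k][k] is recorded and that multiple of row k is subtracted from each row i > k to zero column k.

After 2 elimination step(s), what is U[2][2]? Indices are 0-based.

Step 1: pivot at (0,0) is 11.
  row1 ← row1 − (7)·row0  ⇒  L[1][0]=7, U row1=(0, 7, 10)
  row2 ← row2 − (7)·row0  ⇒  L[2][0]=7, U row2=(0, 3, 4)
Step 2: pivot at (1,1) is 7.
  row2 ← row2 − (6)·row1  ⇒  L[2][1]=6, U row2=(0, 0, 9)

U[2][2] = 9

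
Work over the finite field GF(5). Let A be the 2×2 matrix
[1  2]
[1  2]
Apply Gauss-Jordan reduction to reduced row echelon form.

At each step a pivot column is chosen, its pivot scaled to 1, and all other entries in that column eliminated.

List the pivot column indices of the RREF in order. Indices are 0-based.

pivot columns: 0

step 1: normalize row 0 (÷1) = (1, 2)
  row 1: subtract 1×row0 = (0, 0)
skip col 1 (zero from row 1)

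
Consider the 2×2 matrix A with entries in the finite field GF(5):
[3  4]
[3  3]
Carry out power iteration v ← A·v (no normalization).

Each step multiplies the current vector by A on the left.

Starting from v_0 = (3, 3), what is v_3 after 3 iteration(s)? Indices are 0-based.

v_3 = (3, 1)

v_0 = (3, 3).
v_1 = A·v_0 = (1, 3).
v_2 = A·v_1 = (0, 2).
v_3 = A·v_2 = (3, 1).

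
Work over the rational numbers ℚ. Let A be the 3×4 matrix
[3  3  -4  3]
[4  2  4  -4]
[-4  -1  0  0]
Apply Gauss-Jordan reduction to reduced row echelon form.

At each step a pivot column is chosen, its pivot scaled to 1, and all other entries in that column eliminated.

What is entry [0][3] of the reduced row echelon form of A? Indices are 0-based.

M[0][3] = 1/13

step 1: normalize row 0 (÷3) = (1, 1, -4/3, 1)
  row 1: subtract 4×row0 = (0, -2, 28/3, -8)
  row 2: subtract -4×row0 = (0, 3, -16/3, 4)
step 2: normalize row 1 (÷-2) = (0, 1, -14/3, 4)
  row 0: subtract 1×row1 = (1, 0, 10/3, -3)
  row 2: subtract 3×row1 = (0, 0, 26/3, -8)
step 3: normalize row 2 (÷26/3) = (0, 0, 1, -12/13)
  row 0: subtract 10/3×row2 = (1, 0, 0, 1/13)
  row 1: subtract -14/3×row2 = (0, 1, 0, -4/13)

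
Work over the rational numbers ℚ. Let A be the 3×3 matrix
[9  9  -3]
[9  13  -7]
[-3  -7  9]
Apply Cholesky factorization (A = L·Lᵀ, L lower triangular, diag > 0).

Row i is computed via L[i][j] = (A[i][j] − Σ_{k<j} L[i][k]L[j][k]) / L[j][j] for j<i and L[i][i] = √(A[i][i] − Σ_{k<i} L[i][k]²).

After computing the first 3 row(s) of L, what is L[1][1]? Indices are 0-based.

L[1][1] = 2

Step 1: L[0][0] = √(9) = 3.
  L[1][0] = (9) / L[0][0] = 3.
Step 2: L[1][1] = √(4) = 2.
  L[2][0] = (-3) / L[0][0] = -1.
  L[2][1] = (-4) / L[1][1] = -2.
Step 3: L[2][2] = √(4) = 2.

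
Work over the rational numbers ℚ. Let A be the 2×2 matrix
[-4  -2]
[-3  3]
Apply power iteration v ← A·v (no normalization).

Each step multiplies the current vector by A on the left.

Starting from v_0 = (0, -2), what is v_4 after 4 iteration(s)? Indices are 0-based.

v_4 = (-148, -462)

v_0 = (0, -2).
v_1 = A·v_0 = (4, -6).
v_2 = A·v_1 = (-4, -30).
v_3 = A·v_2 = (76, -78).
v_4 = A·v_3 = (-148, -462).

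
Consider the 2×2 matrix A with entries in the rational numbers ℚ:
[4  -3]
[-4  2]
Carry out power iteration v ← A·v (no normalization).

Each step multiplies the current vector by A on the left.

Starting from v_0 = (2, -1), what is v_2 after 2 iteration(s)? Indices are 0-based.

v_2 = (74, -64)

v_0 = (2, -1).
v_1 = A·v_0 = (11, -10).
v_2 = A·v_1 = (74, -64).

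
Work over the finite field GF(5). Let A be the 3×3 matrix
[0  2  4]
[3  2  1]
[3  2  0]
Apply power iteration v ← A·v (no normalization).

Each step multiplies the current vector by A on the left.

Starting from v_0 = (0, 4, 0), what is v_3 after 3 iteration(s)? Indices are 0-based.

v_3 = (1, 0, 0)

v_0 = (0, 4, 0).
v_1 = A·v_0 = (3, 3, 3).
v_2 = A·v_1 = (3, 3, 0).
v_3 = A·v_2 = (1, 0, 0).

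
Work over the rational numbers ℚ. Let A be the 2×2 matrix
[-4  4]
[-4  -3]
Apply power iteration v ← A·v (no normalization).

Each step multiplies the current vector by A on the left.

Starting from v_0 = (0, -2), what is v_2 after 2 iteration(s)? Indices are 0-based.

v_0 = (0, -2).
v_1 = A·v_0 = (-8, 6).
v_2 = A·v_1 = (56, 14).

v_2 = (56, 14)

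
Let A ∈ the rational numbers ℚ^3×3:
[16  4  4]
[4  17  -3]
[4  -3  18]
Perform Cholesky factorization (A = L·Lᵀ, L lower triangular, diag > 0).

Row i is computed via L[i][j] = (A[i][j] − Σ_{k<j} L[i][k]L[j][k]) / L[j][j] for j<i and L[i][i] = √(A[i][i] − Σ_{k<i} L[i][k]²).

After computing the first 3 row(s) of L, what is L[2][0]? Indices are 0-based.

Step 1: L[0][0] = √(16) = 4.
  L[1][0] = (4) / L[0][0] = 1.
Step 2: L[1][1] = √(16) = 4.
  L[2][0] = (4) / L[0][0] = 1.
  L[2][1] = (-4) / L[1][1] = -1.
Step 3: L[2][2] = √(16) = 4.

L[2][0] = 1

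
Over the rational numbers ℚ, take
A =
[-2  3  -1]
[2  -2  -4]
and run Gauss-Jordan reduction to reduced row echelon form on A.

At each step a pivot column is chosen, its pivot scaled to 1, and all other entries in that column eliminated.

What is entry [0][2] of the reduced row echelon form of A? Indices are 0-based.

M[0][2] = -7

step 1: normalize row 0 (÷-2) = (1, -3/2, 1/2)
  row 1: subtract 2×row0 = (0, 1, -5)
step 2: normalize row 1 (÷1) = (0, 1, -5)
  row 0: subtract -3/2×row1 = (1, 0, -7)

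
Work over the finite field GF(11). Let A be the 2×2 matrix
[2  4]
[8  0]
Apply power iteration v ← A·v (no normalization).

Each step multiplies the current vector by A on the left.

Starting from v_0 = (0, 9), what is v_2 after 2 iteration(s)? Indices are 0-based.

v_0 = (0, 9).
v_1 = A·v_0 = (3, 0).
v_2 = A·v_1 = (6, 2).

v_2 = (6, 2)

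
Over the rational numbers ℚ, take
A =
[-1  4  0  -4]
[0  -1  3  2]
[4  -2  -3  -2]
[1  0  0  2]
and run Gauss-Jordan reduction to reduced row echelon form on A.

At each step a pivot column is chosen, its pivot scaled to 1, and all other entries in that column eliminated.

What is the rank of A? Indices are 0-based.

[1] R0 /= -1  ⇒  (1, -4, 0, 4)
     R2 -= 4·R0  ⇒  (0, 14, -3, -18)
     R3 -= 1·R0  ⇒  (0, 4, 0, -2)
[2] R1 /= -1  ⇒  (0, 1, -3, -2)
     R0 -= -4·R1  ⇒  (1, 0, -12, -4)
     R2 -= 14·R1  ⇒  (0, 0, 39, 10)
     R3 -= 4·R1  ⇒  (0, 0, 12, 6)
[3] R2 /= 39  ⇒  (0, 0, 1, 10/39)
     R0 -= -12·R2  ⇒  (1, 0, 0, -12/13)
     R1 -= -3·R2  ⇒  (0, 1, 0, -16/13)
     R3 -= 12·R2  ⇒  (0, 0, 0, 38/13)
[4] R3 /= 38/13  ⇒  (0, 0, 0, 1)
     R0 -= -12/13·R3  ⇒  (1, 0, 0, 0)
     R1 -= -16/13·R3  ⇒  (0, 1, 0, 0)
     R2 -= 10/39·R3  ⇒  (0, 0, 1, 0)

rank = 4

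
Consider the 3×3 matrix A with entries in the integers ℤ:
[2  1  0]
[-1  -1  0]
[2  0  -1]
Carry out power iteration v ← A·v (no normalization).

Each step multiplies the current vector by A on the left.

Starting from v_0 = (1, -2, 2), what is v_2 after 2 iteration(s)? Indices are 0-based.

v_0 = (1, -2, 2).
v_1 = A·v_0 = (0, 1, 0).
v_2 = A·v_1 = (1, -1, 0).

v_2 = (1, -1, 0)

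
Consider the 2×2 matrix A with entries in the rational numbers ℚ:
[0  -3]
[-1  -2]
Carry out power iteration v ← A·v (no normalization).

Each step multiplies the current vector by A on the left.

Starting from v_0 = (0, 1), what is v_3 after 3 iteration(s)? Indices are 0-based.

v_3 = (-21, -20)

v_0 = (0, 1).
v_1 = A·v_0 = (-3, -2).
v_2 = A·v_1 = (6, 7).
v_3 = A·v_2 = (-21, -20).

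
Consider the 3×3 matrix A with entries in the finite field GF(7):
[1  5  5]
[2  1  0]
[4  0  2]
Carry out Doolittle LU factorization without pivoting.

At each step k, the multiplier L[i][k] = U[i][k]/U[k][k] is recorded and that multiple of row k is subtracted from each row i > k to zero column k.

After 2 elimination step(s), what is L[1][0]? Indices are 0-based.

[col 0] pivot 1
  R1 -= 2*R0 → (0, 5, 4)  (L[1][0] := 2)
  R2 -= 4*R0 → (0, 1, 3)  (L[2][0] := 4)
[col 1] pivot 5
  R2 -= 3*R1 → (0, 0, 5)  (L[2][1] := 3)

L[1][0] = 2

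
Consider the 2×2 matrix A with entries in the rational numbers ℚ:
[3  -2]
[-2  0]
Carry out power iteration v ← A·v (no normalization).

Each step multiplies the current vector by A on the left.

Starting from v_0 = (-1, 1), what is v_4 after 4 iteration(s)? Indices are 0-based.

v_4 = (-307, 154)

v_0 = (-1, 1).
v_1 = A·v_0 = (-5, 2).
v_2 = A·v_1 = (-19, 10).
v_3 = A·v_2 = (-77, 38).
v_4 = A·v_3 = (-307, 154).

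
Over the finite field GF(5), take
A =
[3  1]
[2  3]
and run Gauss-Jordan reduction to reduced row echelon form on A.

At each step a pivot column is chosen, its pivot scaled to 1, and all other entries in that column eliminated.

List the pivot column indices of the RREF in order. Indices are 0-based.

[1] R0 /= 3  ⇒  (1, 2)
     R1 -= 2·R0  ⇒  (0, 4)
[2] R1 /= 4  ⇒  (0, 1)
     R0 -= 2·R1  ⇒  (1, 0)

pivot columns: 0, 1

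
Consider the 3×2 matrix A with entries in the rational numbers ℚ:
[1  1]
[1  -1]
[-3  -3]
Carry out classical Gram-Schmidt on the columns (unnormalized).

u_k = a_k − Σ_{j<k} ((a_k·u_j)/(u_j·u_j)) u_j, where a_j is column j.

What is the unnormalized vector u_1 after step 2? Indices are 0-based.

Step 1: u_0 = a_0 = (1, 1, -3).
Step 2: u_1 = a_1 − (9/11)·u_0 = (2/11, -20/11, -6/11).

u_1 = (2/11, -20/11, -6/11)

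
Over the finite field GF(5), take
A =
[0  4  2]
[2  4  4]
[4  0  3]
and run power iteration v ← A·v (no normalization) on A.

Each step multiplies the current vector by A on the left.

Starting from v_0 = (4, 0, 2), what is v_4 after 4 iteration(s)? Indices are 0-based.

v_0 = (4, 0, 2).
v_1 = A·v_0 = (4, 1, 2).
v_2 = A·v_1 = (3, 0, 2).
v_3 = A·v_2 = (4, 4, 3).
v_4 = A·v_3 = (2, 1, 0).

v_4 = (2, 1, 0)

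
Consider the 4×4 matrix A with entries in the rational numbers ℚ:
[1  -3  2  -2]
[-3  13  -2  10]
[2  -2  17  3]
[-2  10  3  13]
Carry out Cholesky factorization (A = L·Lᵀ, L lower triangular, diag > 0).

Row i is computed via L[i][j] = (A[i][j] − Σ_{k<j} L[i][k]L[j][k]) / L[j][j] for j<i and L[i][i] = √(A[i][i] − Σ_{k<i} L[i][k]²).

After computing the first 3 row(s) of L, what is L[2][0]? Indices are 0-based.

L[2][0] = 2

Step 1: L[0][0] = √(1) = 1.
  L[1][0] = (-3) / L[0][0] = -3.
Step 2: L[1][1] = √(4) = 2.
  L[2][0] = (2) / L[0][0] = 2.
  L[2][1] = (4) / L[1][1] = 2.
Step 3: L[2][2] = √(9) = 3.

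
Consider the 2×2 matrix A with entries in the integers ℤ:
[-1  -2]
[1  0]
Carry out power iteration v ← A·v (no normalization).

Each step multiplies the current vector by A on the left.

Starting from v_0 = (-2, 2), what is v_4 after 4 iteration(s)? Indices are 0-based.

v_0 = (-2, 2).
v_1 = A·v_0 = (-2, -2).
v_2 = A·v_1 = (6, -2).
v_3 = A·v_2 = (-2, 6).
v_4 = A·v_3 = (-10, -2).

v_4 = (-10, -2)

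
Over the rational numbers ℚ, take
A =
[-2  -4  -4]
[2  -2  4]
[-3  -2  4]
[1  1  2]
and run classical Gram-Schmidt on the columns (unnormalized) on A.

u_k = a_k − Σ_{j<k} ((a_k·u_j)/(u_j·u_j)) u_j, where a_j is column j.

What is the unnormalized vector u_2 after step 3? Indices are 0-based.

u_2 = (-1180/329, 1000/329, 1640/329, 80/47)

Step 1: u_0 = a_0 = (-2, 2, -3, 1).
Step 2: u_1 = a_1 − (11/18)·u_0 = (-25/9, -29/9, -1/6, 7/18).
Step 3: u_2 = a_2 − (1/3)·u_0 − (-30/329)·u_1 = (-1180/329, 1000/329, 1640/329, 80/47).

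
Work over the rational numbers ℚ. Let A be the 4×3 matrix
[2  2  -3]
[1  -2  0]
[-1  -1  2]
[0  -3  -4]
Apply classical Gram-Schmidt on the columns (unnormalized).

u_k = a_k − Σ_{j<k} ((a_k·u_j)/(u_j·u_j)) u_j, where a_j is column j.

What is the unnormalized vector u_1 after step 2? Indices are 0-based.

Step 1: u_0 = a_0 = (2, 1, -1, 0).
Step 2: u_1 = a_1 − (1/2)·u_0 = (1, -5/2, -1/2, -3).

u_1 = (1, -5/2, -1/2, -3)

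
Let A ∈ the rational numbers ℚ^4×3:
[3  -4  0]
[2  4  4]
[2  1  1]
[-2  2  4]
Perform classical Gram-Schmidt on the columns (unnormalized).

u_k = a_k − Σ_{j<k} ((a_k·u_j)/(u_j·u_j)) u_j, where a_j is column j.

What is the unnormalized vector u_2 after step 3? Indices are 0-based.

Step 1: u_0 = a_0 = (3, 2, 2, -2).
Step 2: u_1 = a_1 − (-2/7)·u_0 = (-22/7, 32/7, 11/7, 10/7).
Step 3: u_2 = a_2 − (2/21)·u_0 − (179/247)·u_1 = (492/247, 368/741, -244/741, 2338/741).

u_2 = (492/247, 368/741, -244/741, 2338/741)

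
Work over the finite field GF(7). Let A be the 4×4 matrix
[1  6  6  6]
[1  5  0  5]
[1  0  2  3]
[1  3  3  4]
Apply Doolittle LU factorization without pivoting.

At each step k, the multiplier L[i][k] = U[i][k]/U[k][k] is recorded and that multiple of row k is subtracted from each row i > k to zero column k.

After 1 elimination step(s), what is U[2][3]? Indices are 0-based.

U[2][3] = 4

[col 0] pivot 1
  R1 -= 1*R0 → (0, 6, 1, 6)  (L[1][0] := 1)
  R2 -= 1*R0 → (0, 1, 3, 4)  (L[2][0] := 1)
  R3 -= 1*R0 → (0, 4, 4, 5)  (L[3][0] := 1)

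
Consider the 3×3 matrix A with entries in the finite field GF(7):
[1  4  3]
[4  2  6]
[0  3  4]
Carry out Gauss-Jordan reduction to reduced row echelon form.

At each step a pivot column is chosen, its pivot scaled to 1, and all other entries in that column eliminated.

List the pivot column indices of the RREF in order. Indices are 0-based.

step 1: normalize row 0 (÷1) = (1, 4, 3)
  row 1: subtract 4×row0 = (0, 0, 1)
step 2: exchange rows 1,2
step 2: normalize row 1 (÷3) = (0, 1, 6)
  row 0: subtract 4×row1 = (1, 0, 0)
step 3: normalize row 2 (÷1) = (0, 0, 1)
  row 1: subtract 6×row2 = (0, 1, 0)

pivot columns: 0, 1, 2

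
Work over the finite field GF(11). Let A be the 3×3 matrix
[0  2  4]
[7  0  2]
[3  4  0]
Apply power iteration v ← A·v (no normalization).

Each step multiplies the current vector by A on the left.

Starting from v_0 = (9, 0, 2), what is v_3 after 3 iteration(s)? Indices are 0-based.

v_0 = (9, 0, 2).
v_1 = A·v_0 = (8, 1, 5).
v_2 = A·v_1 = (0, 0, 6).
v_3 = A·v_2 = (2, 1, 0).

v_3 = (2, 1, 0)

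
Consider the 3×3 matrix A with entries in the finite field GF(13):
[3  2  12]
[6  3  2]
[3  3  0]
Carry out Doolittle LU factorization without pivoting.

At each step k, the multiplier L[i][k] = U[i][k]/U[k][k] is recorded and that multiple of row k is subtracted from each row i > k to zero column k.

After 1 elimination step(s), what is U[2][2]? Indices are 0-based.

k=0: U[0][0]=3
  eliminate (1,0): mult=2, new row 1: (0, 12, 4); set L[1][0]=2
  eliminate (2,0): mult=1, new row 2: (0, 1, 1); set L[2][0]=1

U[2][2] = 1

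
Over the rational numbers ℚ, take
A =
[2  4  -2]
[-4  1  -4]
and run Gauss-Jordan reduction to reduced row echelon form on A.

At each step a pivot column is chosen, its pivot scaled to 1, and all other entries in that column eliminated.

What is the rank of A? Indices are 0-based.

rank = 2

step 1: normalize row 0 (÷2) = (1, 2, -1)
  row 1: subtract -4×row0 = (0, 9, -8)
step 2: normalize row 1 (÷9) = (0, 1, -8/9)
  row 0: subtract 2×row1 = (1, 0, 7/9)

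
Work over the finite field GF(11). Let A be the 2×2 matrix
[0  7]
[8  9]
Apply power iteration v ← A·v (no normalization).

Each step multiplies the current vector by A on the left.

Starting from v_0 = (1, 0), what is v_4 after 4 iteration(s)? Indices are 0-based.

v_0 = (1, 0).
v_1 = A·v_0 = (0, 8).
v_2 = A·v_1 = (1, 6).
v_3 = A·v_2 = (9, 7).
v_4 = A·v_3 = (5, 3).

v_4 = (5, 3)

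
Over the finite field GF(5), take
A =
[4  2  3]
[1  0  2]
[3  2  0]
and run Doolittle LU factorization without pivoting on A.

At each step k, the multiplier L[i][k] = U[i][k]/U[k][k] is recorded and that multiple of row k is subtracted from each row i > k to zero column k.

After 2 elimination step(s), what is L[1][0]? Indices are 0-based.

L[1][0] = 4

k=0: U[0][0]=4
  eliminate (1,0): mult=4, new row 1: (0, 2, 0); set L[1][0]=4
  eliminate (2,0): mult=2, new row 2: (0, 3, 4); set L[2][0]=2
k=1: U[1][1]=2
  eliminate (2,1): mult=4, new row 2: (0, 0, 4); set L[2][1]=4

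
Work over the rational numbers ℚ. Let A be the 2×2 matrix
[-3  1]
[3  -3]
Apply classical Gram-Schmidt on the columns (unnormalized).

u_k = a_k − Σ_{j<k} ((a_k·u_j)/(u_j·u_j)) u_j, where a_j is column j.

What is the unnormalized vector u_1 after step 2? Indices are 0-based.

Step 1: u_0 = a_0 = (-3, 3).
Step 2: u_1 = a_1 − (-2/3)·u_0 = (-1, -1).

u_1 = (-1, -1)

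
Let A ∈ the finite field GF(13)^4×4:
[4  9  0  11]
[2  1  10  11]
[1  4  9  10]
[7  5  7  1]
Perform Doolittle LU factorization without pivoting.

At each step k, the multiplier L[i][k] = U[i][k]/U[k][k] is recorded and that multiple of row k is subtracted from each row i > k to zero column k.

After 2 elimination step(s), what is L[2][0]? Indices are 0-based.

k=0: U[0][0]=4
  eliminate (1,0): mult=7, new row 1: (0, 3, 10, 12); set L[1][0]=7
  eliminate (2,0): mult=10, new row 2: (0, 5, 9, 4); set L[2][0]=10
  eliminate (3,0): mult=5, new row 3: (0, 12, 7, 11); set L[3][0]=5
k=1: U[1][1]=3
  eliminate (2,1): mult=6, new row 2: (0, 0, 1, 10); set L[2][1]=6
  eliminate (3,1): mult=4, new row 3: (0, 0, 6, 2); set L[3][1]=4

L[2][0] = 10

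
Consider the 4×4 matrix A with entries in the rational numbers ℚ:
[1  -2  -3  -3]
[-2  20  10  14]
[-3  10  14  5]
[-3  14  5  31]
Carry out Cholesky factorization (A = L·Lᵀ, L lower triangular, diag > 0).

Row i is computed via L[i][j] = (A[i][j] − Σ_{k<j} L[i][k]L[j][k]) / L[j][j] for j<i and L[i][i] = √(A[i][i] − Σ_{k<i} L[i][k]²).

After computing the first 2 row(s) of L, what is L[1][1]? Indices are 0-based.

Step 1: L[0][0] = √(1) = 1.
  L[1][0] = (-2) / L[0][0] = -2.
Step 2: L[1][1] = √(16) = 4.

L[1][1] = 4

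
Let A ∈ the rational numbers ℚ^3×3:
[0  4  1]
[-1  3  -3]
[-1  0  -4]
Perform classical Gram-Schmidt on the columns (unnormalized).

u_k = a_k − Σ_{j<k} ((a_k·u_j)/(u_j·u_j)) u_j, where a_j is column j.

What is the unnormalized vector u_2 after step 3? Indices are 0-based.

u_2 = (-3/41, 4/41, -4/41)

Step 1: u_0 = a_0 = (0, -1, -1).
Step 2: u_1 = a_1 − (-3/2)·u_0 = (4, 3/2, -3/2).
Step 3: u_2 = a_2 − (7/2)·u_0 − (11/41)·u_1 = (-3/41, 4/41, -4/41).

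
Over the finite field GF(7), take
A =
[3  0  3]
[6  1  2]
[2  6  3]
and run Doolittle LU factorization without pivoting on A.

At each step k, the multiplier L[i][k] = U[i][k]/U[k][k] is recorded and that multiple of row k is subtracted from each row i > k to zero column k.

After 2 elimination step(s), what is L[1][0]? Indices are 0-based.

[col 0] pivot 3
  R1 -= 2*R0 → (0, 1, 3)  (L[1][0] := 2)
  R2 -= 3*R0 → (0, 6, 1)  (L[2][0] := 3)
[col 1] pivot 1
  R2 -= 6*R1 → (0, 0, 4)  (L[2][1] := 6)

L[1][0] = 2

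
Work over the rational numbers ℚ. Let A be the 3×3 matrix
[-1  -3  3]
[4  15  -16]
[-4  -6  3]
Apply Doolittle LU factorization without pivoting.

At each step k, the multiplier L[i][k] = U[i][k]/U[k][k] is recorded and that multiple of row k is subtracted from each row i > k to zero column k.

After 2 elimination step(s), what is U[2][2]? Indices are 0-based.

U[2][2] = -1

Step 1: pivot at (0,0) is -1.
  row1 ← row1 − (-4)·row0  ⇒  L[1][0]=-4, U row1=(0, 3, -4)
  row2 ← row2 − (4)·row0  ⇒  L[2][0]=4, U row2=(0, 6, -9)
Step 2: pivot at (1,1) is 3.
  row2 ← row2 − (2)·row1  ⇒  L[2][1]=2, U row2=(0, 0, -1)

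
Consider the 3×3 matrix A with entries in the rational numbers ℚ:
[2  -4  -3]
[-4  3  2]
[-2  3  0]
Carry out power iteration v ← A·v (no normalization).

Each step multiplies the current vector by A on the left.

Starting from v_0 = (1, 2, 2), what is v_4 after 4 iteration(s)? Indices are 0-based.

v_4 = (-4294, 4490, 2722)

v_0 = (1, 2, 2).
v_1 = A·v_0 = (-12, 6, 4).
v_2 = A·v_1 = (-60, 74, 42).
v_3 = A·v_2 = (-542, 546, 342).
v_4 = A·v_3 = (-4294, 4490, 2722).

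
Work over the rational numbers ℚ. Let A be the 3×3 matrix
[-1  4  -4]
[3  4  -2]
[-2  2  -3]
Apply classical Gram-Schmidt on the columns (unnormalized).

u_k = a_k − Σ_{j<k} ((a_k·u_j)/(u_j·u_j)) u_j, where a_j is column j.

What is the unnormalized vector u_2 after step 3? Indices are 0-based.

u_2 = (7/61, -3/61, -8/61)

Step 1: u_0 = a_0 = (-1, 3, -2).
Step 2: u_1 = a_1 − (2/7)·u_0 = (30/7, 22/7, 18/7).
Step 3: u_2 = a_2 − (2/7)·u_0 − (-109/122)·u_1 = (7/61, -3/61, -8/61).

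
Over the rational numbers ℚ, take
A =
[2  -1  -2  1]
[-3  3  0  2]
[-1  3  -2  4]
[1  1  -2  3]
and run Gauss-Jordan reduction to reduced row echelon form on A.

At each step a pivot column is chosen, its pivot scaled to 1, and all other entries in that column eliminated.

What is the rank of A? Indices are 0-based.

rank = 4

[1] R0 /= 2  ⇒  (1, -1/2, -1, 1/2)
     R1 -= -3·R0  ⇒  (0, 3/2, -3, 7/2)
     R2 -= -1·R0  ⇒  (0, 5/2, -3, 9/2)
     R3 -= 1·R0  ⇒  (0, 3/2, -1, 5/2)
[2] R1 /= 3/2  ⇒  (0, 1, -2, 7/3)
     R0 -= -1/2·R1  ⇒  (1, 0, -2, 5/3)
     R2 -= 5/2·R1  ⇒  (0, 0, 2, -4/3)
     R3 -= 3/2·R1  ⇒  (0, 0, 2, -1)
[3] R2 /= 2  ⇒  (0, 0, 1, -2/3)
     R0 -= -2·R2  ⇒  (1, 0, 0, 1/3)
     R1 -= -2·R2  ⇒  (0, 1, 0, 1)
     R3 -= 2·R2  ⇒  (0, 0, 0, 1/3)
[4] R3 /= 1/3  ⇒  (0, 0, 0, 1)
     R0 -= 1/3·R3  ⇒  (1, 0, 0, 0)
     R1 -= 1·R3  ⇒  (0, 1, 0, 0)
     R2 -= -2/3·R3  ⇒  (0, 0, 1, 0)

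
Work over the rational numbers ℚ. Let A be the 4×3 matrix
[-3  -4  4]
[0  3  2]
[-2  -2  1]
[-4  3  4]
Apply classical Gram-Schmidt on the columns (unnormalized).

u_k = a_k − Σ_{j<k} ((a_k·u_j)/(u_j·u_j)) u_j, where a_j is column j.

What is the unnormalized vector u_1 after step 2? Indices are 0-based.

Step 1: u_0 = a_0 = (-3, 0, -2, -4).
Step 2: u_1 = a_1 − (4/29)·u_0 = (-104/29, 3, -50/29, 103/29).

u_1 = (-104/29, 3, -50/29, 103/29)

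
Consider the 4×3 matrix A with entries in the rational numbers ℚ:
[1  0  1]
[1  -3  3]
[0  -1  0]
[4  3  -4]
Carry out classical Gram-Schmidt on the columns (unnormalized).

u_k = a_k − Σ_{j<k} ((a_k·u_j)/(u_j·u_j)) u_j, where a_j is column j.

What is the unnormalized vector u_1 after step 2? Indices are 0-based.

Step 1: u_0 = a_0 = (1, 1, 0, 4).
Step 2: u_1 = a_1 − (1/2)·u_0 = (-1/2, -7/2, -1, 1).

u_1 = (-1/2, -7/2, -1, 1)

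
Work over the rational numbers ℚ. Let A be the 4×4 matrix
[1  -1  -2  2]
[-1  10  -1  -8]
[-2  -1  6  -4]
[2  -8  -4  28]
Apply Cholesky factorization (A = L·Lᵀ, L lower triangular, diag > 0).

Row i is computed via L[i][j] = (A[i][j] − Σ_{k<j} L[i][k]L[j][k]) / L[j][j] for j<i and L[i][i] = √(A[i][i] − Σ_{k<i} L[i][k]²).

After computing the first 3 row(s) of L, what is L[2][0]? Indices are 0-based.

L[2][0] = -2

Step 1: L[0][0] = √(1) = 1.
  L[1][0] = (-1) / L[0][0] = -1.
Step 2: L[1][1] = √(9) = 3.
  L[2][0] = (-2) / L[0][0] = -2.
  L[2][1] = (-3) / L[1][1] = -1.
Step 3: L[2][2] = √(1) = 1.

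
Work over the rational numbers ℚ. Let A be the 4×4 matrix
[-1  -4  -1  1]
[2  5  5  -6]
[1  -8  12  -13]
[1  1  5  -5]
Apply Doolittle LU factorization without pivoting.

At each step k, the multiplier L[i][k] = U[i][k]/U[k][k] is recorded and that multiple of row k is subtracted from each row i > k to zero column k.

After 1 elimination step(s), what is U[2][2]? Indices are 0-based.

Step 1: pivot at (0,0) is -1.
  row1 ← row1 − (-2)·row0  ⇒  L[1][0]=-2, U row1=(0, -3, 3, -4)
  row2 ← row2 − (-1)·row0  ⇒  L[2][0]=-1, U row2=(0, -12, 11, -12)
  row3 ← row3 − (-1)·row0  ⇒  L[3][0]=-1, U row3=(0, -3, 4, -4)

U[2][2] = 11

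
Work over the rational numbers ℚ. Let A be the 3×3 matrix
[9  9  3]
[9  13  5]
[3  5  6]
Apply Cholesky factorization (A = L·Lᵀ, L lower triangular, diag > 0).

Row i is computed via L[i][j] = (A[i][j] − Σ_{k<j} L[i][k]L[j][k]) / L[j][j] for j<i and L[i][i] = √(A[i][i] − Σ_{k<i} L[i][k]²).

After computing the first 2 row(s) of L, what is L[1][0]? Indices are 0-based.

L[1][0] = 3

Step 1: L[0][0] = √(9) = 3.
  L[1][0] = (9) / L[0][0] = 3.
Step 2: L[1][1] = √(4) = 2.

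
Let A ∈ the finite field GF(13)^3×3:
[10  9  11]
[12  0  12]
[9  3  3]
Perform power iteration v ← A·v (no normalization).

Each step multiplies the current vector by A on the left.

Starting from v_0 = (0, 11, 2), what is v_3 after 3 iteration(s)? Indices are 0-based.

v_3 = (7, 0, 3)

v_0 = (0, 11, 2).
v_1 = A·v_0 = (4, 11, 0).
v_2 = A·v_1 = (9, 9, 4).
v_3 = A·v_2 = (7, 0, 3).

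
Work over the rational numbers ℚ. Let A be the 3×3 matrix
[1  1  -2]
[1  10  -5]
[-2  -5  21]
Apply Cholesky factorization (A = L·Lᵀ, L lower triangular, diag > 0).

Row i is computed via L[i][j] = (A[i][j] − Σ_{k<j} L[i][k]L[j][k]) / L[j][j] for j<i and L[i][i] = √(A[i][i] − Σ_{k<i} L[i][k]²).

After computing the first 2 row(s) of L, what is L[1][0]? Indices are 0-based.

L[1][0] = 1

Step 1: L[0][0] = √(1) = 1.
  L[1][0] = (1) / L[0][0] = 1.
Step 2: L[1][1] = √(9) = 3.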